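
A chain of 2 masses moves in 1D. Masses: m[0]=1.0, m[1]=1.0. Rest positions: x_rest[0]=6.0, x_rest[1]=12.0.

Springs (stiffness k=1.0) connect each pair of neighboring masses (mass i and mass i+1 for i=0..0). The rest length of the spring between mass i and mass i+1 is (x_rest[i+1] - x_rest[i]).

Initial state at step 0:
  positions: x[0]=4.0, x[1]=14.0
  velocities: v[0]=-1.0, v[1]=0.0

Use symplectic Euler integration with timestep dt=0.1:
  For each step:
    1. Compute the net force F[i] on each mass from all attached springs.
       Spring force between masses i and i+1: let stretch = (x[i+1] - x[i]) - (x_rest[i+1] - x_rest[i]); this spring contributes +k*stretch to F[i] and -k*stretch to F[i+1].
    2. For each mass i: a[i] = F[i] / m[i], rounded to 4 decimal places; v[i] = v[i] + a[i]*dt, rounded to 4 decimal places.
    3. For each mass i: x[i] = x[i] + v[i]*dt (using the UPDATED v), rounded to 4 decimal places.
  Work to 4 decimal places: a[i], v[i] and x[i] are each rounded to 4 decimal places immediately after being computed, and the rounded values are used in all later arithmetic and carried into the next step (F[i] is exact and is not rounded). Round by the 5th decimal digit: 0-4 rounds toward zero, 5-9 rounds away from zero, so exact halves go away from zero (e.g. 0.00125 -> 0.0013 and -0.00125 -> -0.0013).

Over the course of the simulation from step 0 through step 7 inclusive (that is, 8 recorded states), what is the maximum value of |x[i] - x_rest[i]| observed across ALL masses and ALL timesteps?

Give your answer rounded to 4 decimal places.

Step 0: x=[4.0000 14.0000] v=[-1.0000 0.0000]
Step 1: x=[3.9400 13.9600] v=[-0.6000 -0.4000]
Step 2: x=[3.9202 13.8798] v=[-0.1980 -0.8020]
Step 3: x=[3.9400 13.7600] v=[0.1980 -1.1980]
Step 4: x=[3.9980 13.6020] v=[0.5800 -1.5800]
Step 5: x=[4.0920 13.4080] v=[0.9404 -1.9404]
Step 6: x=[4.2192 13.1808] v=[1.2720 -2.2720]
Step 7: x=[4.3760 12.9240] v=[1.5682 -2.5682]
Max displacement = 2.0798

Answer: 2.0798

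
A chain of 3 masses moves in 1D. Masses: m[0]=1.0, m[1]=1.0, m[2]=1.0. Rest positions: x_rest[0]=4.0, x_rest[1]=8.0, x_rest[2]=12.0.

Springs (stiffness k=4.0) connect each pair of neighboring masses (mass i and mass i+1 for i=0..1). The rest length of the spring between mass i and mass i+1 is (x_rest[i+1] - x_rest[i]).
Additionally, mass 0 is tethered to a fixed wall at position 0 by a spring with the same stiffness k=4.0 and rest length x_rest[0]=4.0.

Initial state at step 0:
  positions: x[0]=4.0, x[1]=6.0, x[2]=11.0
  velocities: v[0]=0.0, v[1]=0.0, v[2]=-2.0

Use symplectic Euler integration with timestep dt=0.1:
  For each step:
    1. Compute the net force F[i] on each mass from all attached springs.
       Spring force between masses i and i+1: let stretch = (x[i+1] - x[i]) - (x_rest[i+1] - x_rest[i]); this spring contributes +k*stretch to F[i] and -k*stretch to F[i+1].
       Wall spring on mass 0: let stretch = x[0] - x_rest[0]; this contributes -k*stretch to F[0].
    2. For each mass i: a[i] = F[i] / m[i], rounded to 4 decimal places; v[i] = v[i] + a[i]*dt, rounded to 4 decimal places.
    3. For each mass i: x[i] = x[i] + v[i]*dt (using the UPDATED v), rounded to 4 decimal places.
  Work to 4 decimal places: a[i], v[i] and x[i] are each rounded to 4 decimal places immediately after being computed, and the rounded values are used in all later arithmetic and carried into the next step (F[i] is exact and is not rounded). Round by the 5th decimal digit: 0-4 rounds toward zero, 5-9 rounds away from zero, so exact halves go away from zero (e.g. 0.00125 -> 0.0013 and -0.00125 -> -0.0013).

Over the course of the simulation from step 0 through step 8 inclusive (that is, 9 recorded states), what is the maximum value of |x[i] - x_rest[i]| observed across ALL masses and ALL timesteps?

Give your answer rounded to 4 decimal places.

Step 0: x=[4.0000 6.0000 11.0000] v=[0.0000 0.0000 -2.0000]
Step 1: x=[3.9200 6.1200 10.7600] v=[-0.8000 1.2000 -2.4000]
Step 2: x=[3.7712 6.3376 10.4944] v=[-1.4880 2.1760 -2.6560]
Step 3: x=[3.5742 6.6188 10.2225] v=[-1.9699 2.8122 -2.7187]
Step 4: x=[3.3560 6.9224 9.9665] v=[-2.1817 3.0358 -2.5602]
Step 5: x=[3.1463 7.2051 9.7487] v=[-2.0975 2.8269 -2.1778]
Step 6: x=[2.9731 7.4272 9.5892] v=[-1.7325 2.2208 -1.5952]
Step 7: x=[2.8591 7.5576 9.5032] v=[-1.1401 1.3040 -0.8600]
Step 8: x=[2.8187 7.5779 9.4994] v=[-0.4043 0.2028 -0.0382]
Max displacement = 2.5006

Answer: 2.5006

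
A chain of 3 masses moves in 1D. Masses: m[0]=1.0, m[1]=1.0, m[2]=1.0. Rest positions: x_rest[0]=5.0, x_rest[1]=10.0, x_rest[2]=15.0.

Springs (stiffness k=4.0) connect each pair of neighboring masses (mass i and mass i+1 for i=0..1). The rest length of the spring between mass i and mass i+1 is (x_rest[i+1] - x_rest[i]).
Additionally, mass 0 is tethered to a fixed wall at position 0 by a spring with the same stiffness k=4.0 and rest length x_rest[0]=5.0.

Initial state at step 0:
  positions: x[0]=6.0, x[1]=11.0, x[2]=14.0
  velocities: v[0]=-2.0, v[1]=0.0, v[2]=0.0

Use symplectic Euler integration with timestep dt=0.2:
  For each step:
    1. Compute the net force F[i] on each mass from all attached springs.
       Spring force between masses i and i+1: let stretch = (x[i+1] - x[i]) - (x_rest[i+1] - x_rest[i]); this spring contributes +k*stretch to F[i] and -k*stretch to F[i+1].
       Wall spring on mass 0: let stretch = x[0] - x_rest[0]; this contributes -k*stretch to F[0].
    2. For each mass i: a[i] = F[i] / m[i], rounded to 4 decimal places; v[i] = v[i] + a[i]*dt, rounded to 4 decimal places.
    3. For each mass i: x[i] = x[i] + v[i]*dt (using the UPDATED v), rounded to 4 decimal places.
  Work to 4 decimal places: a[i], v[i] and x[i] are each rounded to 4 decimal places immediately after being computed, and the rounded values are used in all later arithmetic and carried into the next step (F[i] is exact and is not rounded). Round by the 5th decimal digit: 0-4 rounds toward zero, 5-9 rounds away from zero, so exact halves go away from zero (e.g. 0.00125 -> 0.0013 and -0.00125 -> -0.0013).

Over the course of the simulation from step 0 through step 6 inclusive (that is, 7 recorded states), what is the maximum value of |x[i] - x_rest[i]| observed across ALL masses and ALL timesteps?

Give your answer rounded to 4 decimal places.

Answer: 1.3150

Derivation:
Step 0: x=[6.0000 11.0000 14.0000] v=[-2.0000 0.0000 0.0000]
Step 1: x=[5.4400 10.6800 14.3200] v=[-2.8000 -1.6000 1.6000]
Step 2: x=[4.8480 10.1040 14.8576] v=[-2.9600 -2.8800 2.6880]
Step 3: x=[4.3213 9.4476 15.4346] v=[-2.6336 -3.2819 2.8851]
Step 4: x=[3.9234 8.9289 15.8537] v=[-1.9896 -2.5933 2.0955]
Step 5: x=[3.6986 8.7173 15.9648] v=[-1.1239 -1.0579 0.5557]
Step 6: x=[3.6850 8.8623 15.7163] v=[-0.0678 0.7251 -1.2423]
Max displacement = 1.3150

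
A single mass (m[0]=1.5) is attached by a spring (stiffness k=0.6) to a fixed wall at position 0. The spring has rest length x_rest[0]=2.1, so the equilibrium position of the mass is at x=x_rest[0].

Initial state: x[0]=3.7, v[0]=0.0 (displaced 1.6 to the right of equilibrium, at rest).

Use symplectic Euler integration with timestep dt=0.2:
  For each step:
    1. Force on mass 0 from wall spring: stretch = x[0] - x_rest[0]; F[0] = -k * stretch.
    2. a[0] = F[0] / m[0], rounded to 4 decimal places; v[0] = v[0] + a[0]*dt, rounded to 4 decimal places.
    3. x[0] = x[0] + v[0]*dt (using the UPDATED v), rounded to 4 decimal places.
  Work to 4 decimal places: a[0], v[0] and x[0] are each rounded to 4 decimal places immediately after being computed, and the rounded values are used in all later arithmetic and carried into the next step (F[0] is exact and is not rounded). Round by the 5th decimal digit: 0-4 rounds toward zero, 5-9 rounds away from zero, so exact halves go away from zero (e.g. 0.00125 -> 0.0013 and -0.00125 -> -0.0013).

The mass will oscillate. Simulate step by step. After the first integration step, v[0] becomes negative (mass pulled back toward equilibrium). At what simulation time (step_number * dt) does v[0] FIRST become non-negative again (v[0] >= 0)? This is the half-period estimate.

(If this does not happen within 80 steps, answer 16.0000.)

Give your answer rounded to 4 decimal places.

Answer: 5.0000

Derivation:
Step 0: x=[3.7000] v=[0.0000]
Step 1: x=[3.6744] v=[-0.1280]
Step 2: x=[3.6236] v=[-0.2540]
Step 3: x=[3.5484] v=[-0.3759]
Step 4: x=[3.4500] v=[-0.4918]
Step 5: x=[3.3300] v=[-0.5998]
Step 6: x=[3.1904] v=[-0.6982]
Step 7: x=[3.0333] v=[-0.7854]
Step 8: x=[2.8613] v=[-0.8601]
Step 9: x=[2.6771] v=[-0.9210]
Step 10: x=[2.4837] v=[-0.9672]
Step 11: x=[2.2841] v=[-0.9979]
Step 12: x=[2.0816] v=[-1.0126]
Step 13: x=[1.8794] v=[-1.0111]
Step 14: x=[1.6807] v=[-0.9935]
Step 15: x=[1.4887] v=[-0.9600]
Step 16: x=[1.3065] v=[-0.9111]
Step 17: x=[1.1370] v=[-0.8476]
Step 18: x=[0.9829] v=[-0.7706]
Step 19: x=[0.8467] v=[-0.6812]
Step 20: x=[0.7305] v=[-0.5809]
Step 21: x=[0.6362] v=[-0.4713]
Step 22: x=[0.5654] v=[-0.3542]
Step 23: x=[0.5191] v=[-0.2314]
Step 24: x=[0.4981] v=[-0.1049]
Step 25: x=[0.5028] v=[0.0233]
First v>=0 after going negative at step 25, time=5.0000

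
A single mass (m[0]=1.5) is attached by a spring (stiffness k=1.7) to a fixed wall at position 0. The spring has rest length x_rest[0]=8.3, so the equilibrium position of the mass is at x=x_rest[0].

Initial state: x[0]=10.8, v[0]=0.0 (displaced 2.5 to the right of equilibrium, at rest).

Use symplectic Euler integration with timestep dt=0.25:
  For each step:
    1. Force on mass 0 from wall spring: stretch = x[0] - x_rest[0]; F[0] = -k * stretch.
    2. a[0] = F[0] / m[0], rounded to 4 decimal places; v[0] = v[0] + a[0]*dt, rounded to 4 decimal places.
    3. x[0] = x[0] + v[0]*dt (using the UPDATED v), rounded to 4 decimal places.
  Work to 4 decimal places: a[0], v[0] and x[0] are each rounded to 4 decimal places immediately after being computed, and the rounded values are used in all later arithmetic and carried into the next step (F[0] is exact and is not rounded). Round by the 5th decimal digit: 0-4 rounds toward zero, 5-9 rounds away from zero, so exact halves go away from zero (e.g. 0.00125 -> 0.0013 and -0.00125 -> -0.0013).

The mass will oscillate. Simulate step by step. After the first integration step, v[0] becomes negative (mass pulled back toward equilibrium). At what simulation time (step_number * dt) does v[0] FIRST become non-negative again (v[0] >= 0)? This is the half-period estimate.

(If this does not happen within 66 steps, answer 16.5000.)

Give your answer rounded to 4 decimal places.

Step 0: x=[10.8000] v=[0.0000]
Step 1: x=[10.6229] v=[-0.7083]
Step 2: x=[10.2813] v=[-1.3665]
Step 3: x=[9.7993] v=[-1.9279]
Step 4: x=[9.2111] v=[-2.3527]
Step 5: x=[8.5584] v=[-2.6109]
Step 6: x=[7.8874] v=[-2.6841]
Step 7: x=[7.2456] v=[-2.5672]
Step 8: x=[6.6785] v=[-2.2685]
Step 9: x=[6.2262] v=[-1.8091]
Step 10: x=[5.9208] v=[-1.2215]
Step 11: x=[5.7840] v=[-0.5474]
Step 12: x=[5.8254] v=[0.1655]
First v>=0 after going negative at step 12, time=3.0000

Answer: 3.0000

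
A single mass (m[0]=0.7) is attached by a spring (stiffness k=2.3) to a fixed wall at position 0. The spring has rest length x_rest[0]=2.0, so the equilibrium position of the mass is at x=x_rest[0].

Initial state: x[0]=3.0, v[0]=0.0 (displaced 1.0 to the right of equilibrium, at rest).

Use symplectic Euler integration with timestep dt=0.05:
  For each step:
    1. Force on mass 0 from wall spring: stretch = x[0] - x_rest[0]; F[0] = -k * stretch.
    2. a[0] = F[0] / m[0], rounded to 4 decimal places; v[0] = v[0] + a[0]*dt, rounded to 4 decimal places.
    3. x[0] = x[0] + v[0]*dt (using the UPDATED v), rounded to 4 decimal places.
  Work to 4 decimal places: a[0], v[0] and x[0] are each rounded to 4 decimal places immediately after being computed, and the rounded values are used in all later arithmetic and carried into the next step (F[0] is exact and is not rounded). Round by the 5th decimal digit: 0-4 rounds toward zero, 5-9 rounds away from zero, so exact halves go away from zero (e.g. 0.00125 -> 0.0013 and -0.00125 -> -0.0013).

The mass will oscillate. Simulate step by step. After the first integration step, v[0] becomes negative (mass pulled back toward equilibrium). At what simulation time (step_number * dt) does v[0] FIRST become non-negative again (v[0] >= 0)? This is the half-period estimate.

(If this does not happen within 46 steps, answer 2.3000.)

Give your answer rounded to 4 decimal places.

Answer: 1.7500

Derivation:
Step 0: x=[3.0000] v=[0.0000]
Step 1: x=[2.9918] v=[-0.1643]
Step 2: x=[2.9754] v=[-0.3272]
Step 3: x=[2.9510] v=[-0.4874]
Step 4: x=[2.9188] v=[-0.6436]
Step 5: x=[2.8791] v=[-0.7945]
Step 6: x=[2.8322] v=[-0.9389]
Step 7: x=[2.7784] v=[-1.0756]
Step 8: x=[2.7182] v=[-1.2035]
Step 9: x=[2.6521] v=[-1.3215]
Step 10: x=[2.5807] v=[-1.4286]
Step 11: x=[2.5045] v=[-1.5240]
Step 12: x=[2.4242] v=[-1.6069]
Step 13: x=[2.3404] v=[-1.6766]
Step 14: x=[2.2538] v=[-1.7325]
Step 15: x=[2.1651] v=[-1.7742]
Step 16: x=[2.0750] v=[-1.8013]
Step 17: x=[1.9843] v=[-1.8136]
Step 18: x=[1.8938] v=[-1.8110]
Step 19: x=[1.8041] v=[-1.7936]
Step 20: x=[1.7160] v=[-1.7614]
Step 21: x=[1.6303] v=[-1.7147]
Step 22: x=[1.5476] v=[-1.6540]
Step 23: x=[1.4686] v=[-1.5797]
Step 24: x=[1.3940] v=[-1.4924]
Step 25: x=[1.3244] v=[-1.3928]
Step 26: x=[1.2603] v=[-1.2818]
Step 27: x=[1.2023] v=[-1.1603]
Step 28: x=[1.1508] v=[-1.0293]
Step 29: x=[1.1063] v=[-0.8898]
Step 30: x=[1.0692] v=[-0.7430]
Step 31: x=[1.0397] v=[-0.5901]
Step 32: x=[1.0181] v=[-0.4323]
Step 33: x=[1.0046] v=[-0.2710]
Step 34: x=[0.9992] v=[-0.1075]
Step 35: x=[1.0020] v=[0.0569]
First v>=0 after going negative at step 35, time=1.7500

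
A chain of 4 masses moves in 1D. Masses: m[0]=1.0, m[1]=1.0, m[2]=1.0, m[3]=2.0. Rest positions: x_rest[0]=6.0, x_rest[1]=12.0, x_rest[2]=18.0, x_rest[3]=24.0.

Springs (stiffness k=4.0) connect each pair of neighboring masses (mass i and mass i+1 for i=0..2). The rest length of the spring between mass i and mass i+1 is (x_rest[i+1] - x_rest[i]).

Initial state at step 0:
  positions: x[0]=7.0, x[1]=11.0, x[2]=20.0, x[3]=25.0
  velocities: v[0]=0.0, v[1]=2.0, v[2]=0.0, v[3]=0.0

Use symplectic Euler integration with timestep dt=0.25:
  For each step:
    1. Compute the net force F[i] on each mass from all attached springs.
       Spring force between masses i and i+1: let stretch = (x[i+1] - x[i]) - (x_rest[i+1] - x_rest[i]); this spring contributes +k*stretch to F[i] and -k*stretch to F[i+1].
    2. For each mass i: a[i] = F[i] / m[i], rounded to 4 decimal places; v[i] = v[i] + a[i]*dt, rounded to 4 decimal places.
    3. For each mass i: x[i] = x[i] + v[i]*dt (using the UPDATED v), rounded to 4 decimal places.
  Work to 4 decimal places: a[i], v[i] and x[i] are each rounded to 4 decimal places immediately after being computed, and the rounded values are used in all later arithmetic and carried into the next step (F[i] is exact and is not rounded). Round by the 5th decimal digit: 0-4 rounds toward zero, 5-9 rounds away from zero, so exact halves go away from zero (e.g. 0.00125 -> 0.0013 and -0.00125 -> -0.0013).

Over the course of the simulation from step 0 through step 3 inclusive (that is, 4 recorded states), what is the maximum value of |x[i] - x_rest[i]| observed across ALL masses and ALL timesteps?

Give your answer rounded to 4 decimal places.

Step 0: x=[7.0000 11.0000 20.0000 25.0000] v=[0.0000 2.0000 0.0000 0.0000]
Step 1: x=[6.5000 12.7500 19.0000 25.1250] v=[-2.0000 7.0000 -4.0000 0.5000]
Step 2: x=[6.0625 14.5000 17.9688 25.2344] v=[-1.7500 7.0000 -4.1250 0.4375]
Step 3: x=[6.2344 15.0078 17.8868 25.1856] v=[0.6875 2.0313 -0.3282 -0.1953]
Max displacement = 3.0078

Answer: 3.0078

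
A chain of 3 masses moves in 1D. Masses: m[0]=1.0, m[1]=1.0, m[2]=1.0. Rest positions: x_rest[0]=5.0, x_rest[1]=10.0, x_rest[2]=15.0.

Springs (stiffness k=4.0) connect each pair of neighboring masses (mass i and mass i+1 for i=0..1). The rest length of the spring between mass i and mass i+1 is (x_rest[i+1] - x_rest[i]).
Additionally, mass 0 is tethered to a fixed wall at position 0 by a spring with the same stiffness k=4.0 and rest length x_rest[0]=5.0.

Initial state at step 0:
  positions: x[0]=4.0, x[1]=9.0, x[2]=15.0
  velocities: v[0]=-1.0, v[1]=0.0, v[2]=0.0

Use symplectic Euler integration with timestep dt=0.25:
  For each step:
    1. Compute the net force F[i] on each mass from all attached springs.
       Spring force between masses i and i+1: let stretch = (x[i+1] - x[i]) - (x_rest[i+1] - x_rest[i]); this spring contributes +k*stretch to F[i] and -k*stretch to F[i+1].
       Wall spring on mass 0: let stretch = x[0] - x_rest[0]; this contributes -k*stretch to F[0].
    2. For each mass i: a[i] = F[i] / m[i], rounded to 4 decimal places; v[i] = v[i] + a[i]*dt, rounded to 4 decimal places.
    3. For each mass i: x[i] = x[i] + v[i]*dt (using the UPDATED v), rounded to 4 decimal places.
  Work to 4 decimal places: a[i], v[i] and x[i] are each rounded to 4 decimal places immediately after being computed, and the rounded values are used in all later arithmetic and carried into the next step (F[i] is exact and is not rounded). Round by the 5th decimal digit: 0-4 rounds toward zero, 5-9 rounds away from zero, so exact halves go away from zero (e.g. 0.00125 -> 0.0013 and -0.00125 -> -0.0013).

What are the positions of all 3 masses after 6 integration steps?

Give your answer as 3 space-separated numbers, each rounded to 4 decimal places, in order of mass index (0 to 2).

Answer: 5.6086 9.7858 14.2596

Derivation:
Step 0: x=[4.0000 9.0000 15.0000] v=[-1.0000 0.0000 0.0000]
Step 1: x=[4.0000 9.2500 14.7500] v=[0.0000 1.0000 -1.0000]
Step 2: x=[4.3125 9.5625 14.3750] v=[1.2500 1.2500 -1.5000]
Step 3: x=[4.8594 9.7656 14.0469] v=[2.1875 0.8125 -1.3125]
Step 4: x=[5.4180 9.8125 13.8985] v=[2.2343 0.1876 -0.5938]
Step 5: x=[5.7207 9.7823 13.9786] v=[1.2108 -0.1209 0.3202]
Step 6: x=[5.6086 9.7858 14.2596] v=[-0.4483 0.0138 1.1239]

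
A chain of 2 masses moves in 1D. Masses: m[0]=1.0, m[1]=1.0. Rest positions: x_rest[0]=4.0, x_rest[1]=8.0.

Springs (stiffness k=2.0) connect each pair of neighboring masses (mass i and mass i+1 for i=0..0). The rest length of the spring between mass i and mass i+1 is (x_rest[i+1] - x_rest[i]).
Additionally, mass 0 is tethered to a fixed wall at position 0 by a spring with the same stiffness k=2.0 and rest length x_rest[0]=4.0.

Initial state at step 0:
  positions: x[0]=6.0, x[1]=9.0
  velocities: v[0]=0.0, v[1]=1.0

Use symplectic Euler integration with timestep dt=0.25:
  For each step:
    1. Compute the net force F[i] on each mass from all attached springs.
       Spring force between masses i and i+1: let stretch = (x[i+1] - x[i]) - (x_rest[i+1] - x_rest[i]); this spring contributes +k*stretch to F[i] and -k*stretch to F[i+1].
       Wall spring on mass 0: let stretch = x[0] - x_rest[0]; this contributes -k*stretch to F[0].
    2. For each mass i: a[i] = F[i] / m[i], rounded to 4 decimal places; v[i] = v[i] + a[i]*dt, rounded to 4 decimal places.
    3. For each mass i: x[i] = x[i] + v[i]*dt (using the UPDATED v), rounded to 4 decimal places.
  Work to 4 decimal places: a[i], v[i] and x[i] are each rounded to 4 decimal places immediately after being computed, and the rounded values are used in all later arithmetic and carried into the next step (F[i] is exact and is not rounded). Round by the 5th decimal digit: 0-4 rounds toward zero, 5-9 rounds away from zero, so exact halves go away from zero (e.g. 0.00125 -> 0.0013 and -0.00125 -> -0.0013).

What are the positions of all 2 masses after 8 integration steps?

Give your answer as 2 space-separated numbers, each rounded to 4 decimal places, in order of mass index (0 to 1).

Step 0: x=[6.0000 9.0000] v=[0.0000 1.0000]
Step 1: x=[5.6250 9.3750] v=[-1.5000 1.5000]
Step 2: x=[5.0156 9.7813] v=[-2.4375 1.6250]
Step 3: x=[4.3750 10.0919] v=[-2.5625 1.2422]
Step 4: x=[3.9021 10.1879] v=[-1.8916 0.3838]
Step 5: x=[3.7272 9.9981] v=[-0.6998 -0.7591]
Step 6: x=[3.8702 9.5245] v=[0.5721 -1.8946]
Step 7: x=[4.2363 8.8441] v=[1.4642 -2.7218]
Step 8: x=[4.6488 8.0877] v=[1.6500 -3.0257]

Answer: 4.6488 8.0877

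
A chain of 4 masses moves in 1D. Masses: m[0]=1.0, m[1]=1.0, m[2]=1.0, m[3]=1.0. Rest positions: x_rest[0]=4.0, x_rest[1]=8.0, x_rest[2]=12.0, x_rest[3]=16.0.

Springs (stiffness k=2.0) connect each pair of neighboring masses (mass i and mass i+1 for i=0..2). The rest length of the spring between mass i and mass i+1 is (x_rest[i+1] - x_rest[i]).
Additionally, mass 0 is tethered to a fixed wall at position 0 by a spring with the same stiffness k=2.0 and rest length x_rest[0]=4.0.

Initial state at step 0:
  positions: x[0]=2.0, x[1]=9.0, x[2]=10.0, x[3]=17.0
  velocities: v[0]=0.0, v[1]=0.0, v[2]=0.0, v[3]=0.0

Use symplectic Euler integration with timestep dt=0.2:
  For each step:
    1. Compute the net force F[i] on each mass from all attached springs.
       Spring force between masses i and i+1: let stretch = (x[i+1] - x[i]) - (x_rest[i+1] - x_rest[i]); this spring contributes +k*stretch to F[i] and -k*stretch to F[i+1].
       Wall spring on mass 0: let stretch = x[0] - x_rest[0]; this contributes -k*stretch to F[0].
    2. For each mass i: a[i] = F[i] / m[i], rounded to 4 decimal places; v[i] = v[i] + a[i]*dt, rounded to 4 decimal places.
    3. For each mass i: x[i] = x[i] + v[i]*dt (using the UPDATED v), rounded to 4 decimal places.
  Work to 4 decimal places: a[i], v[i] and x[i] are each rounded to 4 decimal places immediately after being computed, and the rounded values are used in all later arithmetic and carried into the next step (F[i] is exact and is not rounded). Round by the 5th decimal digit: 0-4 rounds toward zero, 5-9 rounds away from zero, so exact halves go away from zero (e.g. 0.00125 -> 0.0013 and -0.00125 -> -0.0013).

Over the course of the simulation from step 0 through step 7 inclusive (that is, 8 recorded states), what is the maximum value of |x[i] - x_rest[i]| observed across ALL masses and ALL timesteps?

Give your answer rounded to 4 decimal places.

Step 0: x=[2.0000 9.0000 10.0000 17.0000] v=[0.0000 0.0000 0.0000 0.0000]
Step 1: x=[2.4000 8.5200 10.4800 16.7600] v=[2.0000 -2.4000 2.4000 -1.2000]
Step 2: x=[3.0976 7.7072 11.3056 16.3376] v=[3.4880 -4.0640 4.1280 -2.1120]
Step 3: x=[3.9162 6.8135 12.2459 15.8326] v=[4.0928 -4.4685 4.7014 -2.5248]
Step 4: x=[4.6532 6.1226 13.0385 15.3607] v=[3.6852 -3.4545 3.9631 -2.3595]
Step 5: x=[5.1355 5.8674 13.4636 15.0230] v=[2.4117 -1.2759 2.1256 -1.6884]
Step 6: x=[5.2656 6.1614 13.4058 14.8806] v=[0.6503 1.4698 -0.2891 -0.7122]
Step 7: x=[5.0461 6.9632 12.8864 14.9402] v=[-1.0976 4.0092 -2.5969 0.2979]
Max displacement = 2.1326

Answer: 2.1326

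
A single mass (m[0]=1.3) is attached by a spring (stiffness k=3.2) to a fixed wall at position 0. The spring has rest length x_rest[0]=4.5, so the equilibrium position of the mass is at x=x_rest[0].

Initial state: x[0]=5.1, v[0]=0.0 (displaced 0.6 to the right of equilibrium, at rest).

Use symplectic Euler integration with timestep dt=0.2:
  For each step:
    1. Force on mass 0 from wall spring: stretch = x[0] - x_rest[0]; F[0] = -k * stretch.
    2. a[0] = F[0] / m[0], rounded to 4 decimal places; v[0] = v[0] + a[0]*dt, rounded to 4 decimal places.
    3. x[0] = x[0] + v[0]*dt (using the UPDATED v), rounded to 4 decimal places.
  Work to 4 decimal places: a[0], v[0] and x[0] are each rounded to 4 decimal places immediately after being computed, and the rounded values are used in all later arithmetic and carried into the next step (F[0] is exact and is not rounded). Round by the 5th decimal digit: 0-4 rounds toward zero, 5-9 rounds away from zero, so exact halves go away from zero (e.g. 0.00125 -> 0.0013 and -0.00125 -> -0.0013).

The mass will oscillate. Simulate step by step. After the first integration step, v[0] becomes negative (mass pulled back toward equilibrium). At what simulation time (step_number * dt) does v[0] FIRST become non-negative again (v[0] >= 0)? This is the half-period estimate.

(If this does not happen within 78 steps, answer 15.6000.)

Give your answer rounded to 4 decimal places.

Step 0: x=[5.1000] v=[0.0000]
Step 1: x=[5.0409] v=[-0.2954]
Step 2: x=[4.9286] v=[-0.5617]
Step 3: x=[4.7741] v=[-0.7727]
Step 4: x=[4.5926] v=[-0.9076]
Step 5: x=[4.4020] v=[-0.9532]
Step 6: x=[4.2210] v=[-0.9050]
Step 7: x=[4.0675] v=[-0.7676]
Step 8: x=[3.9566] v=[-0.5547]
Step 9: x=[3.8992] v=[-0.2872]
Step 10: x=[3.9009] v=[0.0086]
First v>=0 after going negative at step 10, time=2.0000

Answer: 2.0000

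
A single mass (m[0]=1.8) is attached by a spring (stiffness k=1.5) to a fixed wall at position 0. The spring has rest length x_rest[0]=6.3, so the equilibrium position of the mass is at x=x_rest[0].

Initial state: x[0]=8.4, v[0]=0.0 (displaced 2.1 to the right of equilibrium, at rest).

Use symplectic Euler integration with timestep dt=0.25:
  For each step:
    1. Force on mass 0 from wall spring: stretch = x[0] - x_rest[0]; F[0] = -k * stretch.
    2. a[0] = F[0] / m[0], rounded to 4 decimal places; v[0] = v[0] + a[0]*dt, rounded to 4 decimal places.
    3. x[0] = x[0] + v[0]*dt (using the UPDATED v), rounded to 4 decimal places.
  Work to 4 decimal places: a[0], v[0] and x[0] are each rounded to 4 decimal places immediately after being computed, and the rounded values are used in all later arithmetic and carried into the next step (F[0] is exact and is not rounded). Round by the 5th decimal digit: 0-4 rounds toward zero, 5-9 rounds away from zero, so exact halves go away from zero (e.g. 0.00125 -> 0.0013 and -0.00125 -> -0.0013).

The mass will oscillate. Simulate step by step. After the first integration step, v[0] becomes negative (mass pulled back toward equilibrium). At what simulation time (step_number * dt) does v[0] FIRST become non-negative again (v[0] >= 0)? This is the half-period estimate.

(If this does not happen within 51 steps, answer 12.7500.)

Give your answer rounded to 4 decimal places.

Answer: 3.5000

Derivation:
Step 0: x=[8.4000] v=[0.0000]
Step 1: x=[8.2906] v=[-0.4375]
Step 2: x=[8.0776] v=[-0.8522]
Step 3: x=[7.7720] v=[-1.2225]
Step 4: x=[7.3897] v=[-1.5292]
Step 5: x=[6.9507] v=[-1.7562]
Step 6: x=[6.4778] v=[-1.8918]
Step 7: x=[5.9956] v=[-1.9289]
Step 8: x=[5.5292] v=[-1.8655]
Step 9: x=[5.1030] v=[-1.7049]
Step 10: x=[4.7391] v=[-1.4555]
Step 11: x=[4.4565] v=[-1.1303]
Step 12: x=[4.2700] v=[-0.7462]
Step 13: x=[4.1892] v=[-0.3233]
Step 14: x=[4.2183] v=[0.1165]
First v>=0 after going negative at step 14, time=3.5000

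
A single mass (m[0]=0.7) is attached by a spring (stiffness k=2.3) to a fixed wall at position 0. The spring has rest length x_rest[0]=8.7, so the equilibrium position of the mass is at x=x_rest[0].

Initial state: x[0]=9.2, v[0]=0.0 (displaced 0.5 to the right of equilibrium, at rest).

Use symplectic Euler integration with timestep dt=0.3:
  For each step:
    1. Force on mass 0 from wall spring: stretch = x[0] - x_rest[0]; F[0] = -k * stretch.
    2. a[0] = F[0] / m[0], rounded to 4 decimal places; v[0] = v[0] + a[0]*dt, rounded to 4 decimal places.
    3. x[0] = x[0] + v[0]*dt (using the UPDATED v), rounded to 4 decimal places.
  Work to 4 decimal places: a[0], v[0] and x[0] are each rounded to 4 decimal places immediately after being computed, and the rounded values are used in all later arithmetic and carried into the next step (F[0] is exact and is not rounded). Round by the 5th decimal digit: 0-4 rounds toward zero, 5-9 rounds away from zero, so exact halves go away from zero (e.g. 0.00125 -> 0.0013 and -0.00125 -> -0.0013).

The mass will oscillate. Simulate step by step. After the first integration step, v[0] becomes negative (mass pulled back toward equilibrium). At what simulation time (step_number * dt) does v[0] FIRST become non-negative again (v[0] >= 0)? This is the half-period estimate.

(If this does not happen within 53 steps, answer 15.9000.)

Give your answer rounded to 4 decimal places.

Answer: 1.8000

Derivation:
Step 0: x=[9.2000] v=[0.0000]
Step 1: x=[9.0521] v=[-0.4929]
Step 2: x=[8.8001] v=[-0.8400]
Step 3: x=[8.5185] v=[-0.9387]
Step 4: x=[8.2906] v=[-0.7598]
Step 5: x=[8.1837] v=[-0.3562]
Step 6: x=[8.2295] v=[0.1527]
First v>=0 after going negative at step 6, time=1.8000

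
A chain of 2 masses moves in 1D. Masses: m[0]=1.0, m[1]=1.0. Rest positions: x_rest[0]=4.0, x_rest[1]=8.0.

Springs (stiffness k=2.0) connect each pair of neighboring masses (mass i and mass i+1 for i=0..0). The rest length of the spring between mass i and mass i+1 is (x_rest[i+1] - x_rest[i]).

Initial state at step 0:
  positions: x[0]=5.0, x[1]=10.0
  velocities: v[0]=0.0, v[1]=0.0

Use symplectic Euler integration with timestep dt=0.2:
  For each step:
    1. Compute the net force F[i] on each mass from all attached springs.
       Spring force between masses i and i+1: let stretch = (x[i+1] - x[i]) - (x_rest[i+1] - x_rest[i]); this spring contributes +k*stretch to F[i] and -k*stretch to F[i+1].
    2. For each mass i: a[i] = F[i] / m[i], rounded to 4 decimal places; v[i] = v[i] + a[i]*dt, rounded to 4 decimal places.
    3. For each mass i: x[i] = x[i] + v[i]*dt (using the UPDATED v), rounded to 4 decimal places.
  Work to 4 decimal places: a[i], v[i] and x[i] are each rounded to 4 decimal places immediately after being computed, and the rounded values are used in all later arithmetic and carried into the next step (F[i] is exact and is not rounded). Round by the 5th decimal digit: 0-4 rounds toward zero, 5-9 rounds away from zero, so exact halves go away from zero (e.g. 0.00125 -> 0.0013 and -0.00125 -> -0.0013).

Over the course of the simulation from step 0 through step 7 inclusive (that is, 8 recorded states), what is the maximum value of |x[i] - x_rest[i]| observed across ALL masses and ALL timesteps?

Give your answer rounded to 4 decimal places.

Step 0: x=[5.0000 10.0000] v=[0.0000 0.0000]
Step 1: x=[5.0800 9.9200] v=[0.4000 -0.4000]
Step 2: x=[5.2272 9.7728] v=[0.7360 -0.7360]
Step 3: x=[5.4180 9.5820] v=[0.9542 -0.9542]
Step 4: x=[5.6220 9.3780] v=[1.0198 -1.0198]
Step 5: x=[5.8064 9.1936] v=[0.9222 -0.9222]
Step 6: x=[5.9418 9.0582] v=[0.6771 -0.6771]
Step 7: x=[6.0065 8.9935] v=[0.3237 -0.3237]
Max displacement = 2.0065

Answer: 2.0065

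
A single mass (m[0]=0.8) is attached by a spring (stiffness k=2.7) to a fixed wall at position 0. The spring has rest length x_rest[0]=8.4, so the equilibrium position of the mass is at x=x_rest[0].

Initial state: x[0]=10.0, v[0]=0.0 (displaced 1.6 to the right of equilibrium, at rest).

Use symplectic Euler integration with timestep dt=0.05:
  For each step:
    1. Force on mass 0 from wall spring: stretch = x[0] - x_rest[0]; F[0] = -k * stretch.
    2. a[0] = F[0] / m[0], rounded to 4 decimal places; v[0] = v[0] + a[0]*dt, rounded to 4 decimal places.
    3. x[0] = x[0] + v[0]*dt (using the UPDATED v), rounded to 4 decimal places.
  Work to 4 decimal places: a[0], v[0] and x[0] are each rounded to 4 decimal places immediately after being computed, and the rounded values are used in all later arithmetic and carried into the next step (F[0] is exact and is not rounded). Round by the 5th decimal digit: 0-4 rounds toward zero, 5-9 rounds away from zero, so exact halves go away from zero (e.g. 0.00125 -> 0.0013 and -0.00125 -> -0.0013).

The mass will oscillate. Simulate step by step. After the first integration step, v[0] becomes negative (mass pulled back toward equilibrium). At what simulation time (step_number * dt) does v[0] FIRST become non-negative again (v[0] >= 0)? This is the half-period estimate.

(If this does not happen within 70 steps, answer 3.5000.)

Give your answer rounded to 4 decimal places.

Answer: 1.7500

Derivation:
Step 0: x=[10.0000] v=[0.0000]
Step 1: x=[9.9865] v=[-0.2700]
Step 2: x=[9.9596] v=[-0.5377]
Step 3: x=[9.9196] v=[-0.8009]
Step 4: x=[9.8667] v=[-1.0573]
Step 5: x=[9.8015] v=[-1.3048]
Step 6: x=[9.7244] v=[-1.5413]
Step 7: x=[9.6362] v=[-1.7648]
Step 8: x=[9.5375] v=[-1.9734]
Step 9: x=[9.4292] v=[-2.1654]
Step 10: x=[9.3122] v=[-2.3391]
Step 11: x=[9.1876] v=[-2.4930]
Step 12: x=[9.0563] v=[-2.6259]
Step 13: x=[8.9195] v=[-2.7367]
Step 14: x=[8.7783] v=[-2.8244]
Step 15: x=[8.6339] v=[-2.8882]
Step 16: x=[8.4875] v=[-2.9277]
Step 17: x=[8.3404] v=[-2.9425]
Step 18: x=[8.1938] v=[-2.9324]
Step 19: x=[8.0489] v=[-2.8976]
Step 20: x=[7.9070] v=[-2.8384]
Step 21: x=[7.7692] v=[-2.7552]
Step 22: x=[7.6368] v=[-2.6488]
Step 23: x=[7.5108] v=[-2.5200]
Step 24: x=[7.3923] v=[-2.3699]
Step 25: x=[7.2823] v=[-2.1999]
Step 26: x=[7.1817] v=[-2.0113]
Step 27: x=[7.0914] v=[-1.8057]
Step 28: x=[7.0122] v=[-1.5849]
Step 29: x=[6.9447] v=[-1.3507]
Step 30: x=[6.8894] v=[-1.1051]
Step 31: x=[6.8469] v=[-0.8502]
Step 32: x=[6.8175] v=[-0.5881]
Step 33: x=[6.8014] v=[-0.3211]
Step 34: x=[6.7988] v=[-0.0513]
Step 35: x=[6.8097] v=[0.2189]
First v>=0 after going negative at step 35, time=1.7500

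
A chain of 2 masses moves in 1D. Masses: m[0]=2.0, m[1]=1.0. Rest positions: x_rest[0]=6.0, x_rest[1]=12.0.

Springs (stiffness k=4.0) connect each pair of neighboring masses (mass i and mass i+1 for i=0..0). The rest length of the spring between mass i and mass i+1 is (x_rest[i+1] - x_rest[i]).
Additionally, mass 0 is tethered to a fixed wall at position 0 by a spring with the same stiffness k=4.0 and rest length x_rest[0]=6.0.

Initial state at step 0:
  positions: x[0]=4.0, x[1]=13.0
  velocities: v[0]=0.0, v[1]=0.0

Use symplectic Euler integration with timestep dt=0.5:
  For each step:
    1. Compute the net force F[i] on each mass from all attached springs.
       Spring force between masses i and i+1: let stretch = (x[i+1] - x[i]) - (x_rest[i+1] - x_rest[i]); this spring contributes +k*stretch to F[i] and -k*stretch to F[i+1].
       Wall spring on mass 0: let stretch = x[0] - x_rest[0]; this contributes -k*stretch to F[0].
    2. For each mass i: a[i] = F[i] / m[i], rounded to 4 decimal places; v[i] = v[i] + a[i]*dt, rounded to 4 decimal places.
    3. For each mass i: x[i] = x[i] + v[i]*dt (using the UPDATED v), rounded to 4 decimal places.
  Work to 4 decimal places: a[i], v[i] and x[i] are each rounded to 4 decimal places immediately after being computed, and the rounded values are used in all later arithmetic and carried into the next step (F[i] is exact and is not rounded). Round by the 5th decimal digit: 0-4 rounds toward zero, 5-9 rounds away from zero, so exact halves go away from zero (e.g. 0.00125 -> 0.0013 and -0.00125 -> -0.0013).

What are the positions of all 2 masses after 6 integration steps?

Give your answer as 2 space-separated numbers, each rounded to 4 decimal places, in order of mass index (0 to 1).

Answer: 8.3750 10.3750

Derivation:
Step 0: x=[4.0000 13.0000] v=[0.0000 0.0000]
Step 1: x=[6.5000 10.0000] v=[5.0000 -6.0000]
Step 2: x=[7.5000 9.5000] v=[2.0000 -1.0000]
Step 3: x=[5.7500 13.0000] v=[-3.5000 7.0000]
Step 4: x=[4.7500 15.2500] v=[-2.0000 4.5000]
Step 5: x=[6.6250 13.0000] v=[3.7500 -4.5000]
Step 6: x=[8.3750 10.3750] v=[3.5000 -5.2500]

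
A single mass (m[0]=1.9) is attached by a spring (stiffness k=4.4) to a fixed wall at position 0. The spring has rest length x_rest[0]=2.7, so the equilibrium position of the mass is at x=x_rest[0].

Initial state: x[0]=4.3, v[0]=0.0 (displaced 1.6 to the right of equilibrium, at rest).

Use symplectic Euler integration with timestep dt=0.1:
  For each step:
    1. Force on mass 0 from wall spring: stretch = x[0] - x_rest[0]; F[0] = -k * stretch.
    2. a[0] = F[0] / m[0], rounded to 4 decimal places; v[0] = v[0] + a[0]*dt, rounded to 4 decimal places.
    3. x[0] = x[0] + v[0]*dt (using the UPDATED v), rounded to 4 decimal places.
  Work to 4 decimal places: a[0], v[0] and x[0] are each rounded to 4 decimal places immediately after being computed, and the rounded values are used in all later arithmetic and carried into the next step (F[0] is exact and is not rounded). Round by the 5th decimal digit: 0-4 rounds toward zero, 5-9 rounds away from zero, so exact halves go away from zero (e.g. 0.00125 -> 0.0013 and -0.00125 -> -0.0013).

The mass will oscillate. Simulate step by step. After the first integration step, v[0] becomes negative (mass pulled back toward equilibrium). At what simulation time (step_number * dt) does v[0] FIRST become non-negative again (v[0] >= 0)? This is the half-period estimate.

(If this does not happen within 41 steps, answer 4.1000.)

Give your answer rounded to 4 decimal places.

Answer: 2.1000

Derivation:
Step 0: x=[4.3000] v=[0.0000]
Step 1: x=[4.2630] v=[-0.3705]
Step 2: x=[4.1898] v=[-0.7325]
Step 3: x=[4.0821] v=[-1.0775]
Step 4: x=[3.9423] v=[-1.3976]
Step 5: x=[3.7738] v=[-1.6853]
Step 6: x=[3.5804] v=[-1.9340]
Step 7: x=[3.3666] v=[-2.1379]
Step 8: x=[3.1374] v=[-2.2923]
Step 9: x=[2.8980] v=[-2.3936]
Step 10: x=[2.6541] v=[-2.4395]
Step 11: x=[2.4112] v=[-2.4289]
Step 12: x=[2.1750] v=[-2.3620]
Step 13: x=[1.9510] v=[-2.2404]
Step 14: x=[1.7443] v=[-2.0670]
Step 15: x=[1.5597] v=[-1.8457]
Step 16: x=[1.4015] v=[-1.5816]
Step 17: x=[1.2734] v=[-1.2809]
Step 18: x=[1.1784] v=[-0.9505]
Step 19: x=[1.1186] v=[-0.5981]
Step 20: x=[1.0954] v=[-0.2319]
Step 21: x=[1.1094] v=[0.1397]
First v>=0 after going negative at step 21, time=2.1000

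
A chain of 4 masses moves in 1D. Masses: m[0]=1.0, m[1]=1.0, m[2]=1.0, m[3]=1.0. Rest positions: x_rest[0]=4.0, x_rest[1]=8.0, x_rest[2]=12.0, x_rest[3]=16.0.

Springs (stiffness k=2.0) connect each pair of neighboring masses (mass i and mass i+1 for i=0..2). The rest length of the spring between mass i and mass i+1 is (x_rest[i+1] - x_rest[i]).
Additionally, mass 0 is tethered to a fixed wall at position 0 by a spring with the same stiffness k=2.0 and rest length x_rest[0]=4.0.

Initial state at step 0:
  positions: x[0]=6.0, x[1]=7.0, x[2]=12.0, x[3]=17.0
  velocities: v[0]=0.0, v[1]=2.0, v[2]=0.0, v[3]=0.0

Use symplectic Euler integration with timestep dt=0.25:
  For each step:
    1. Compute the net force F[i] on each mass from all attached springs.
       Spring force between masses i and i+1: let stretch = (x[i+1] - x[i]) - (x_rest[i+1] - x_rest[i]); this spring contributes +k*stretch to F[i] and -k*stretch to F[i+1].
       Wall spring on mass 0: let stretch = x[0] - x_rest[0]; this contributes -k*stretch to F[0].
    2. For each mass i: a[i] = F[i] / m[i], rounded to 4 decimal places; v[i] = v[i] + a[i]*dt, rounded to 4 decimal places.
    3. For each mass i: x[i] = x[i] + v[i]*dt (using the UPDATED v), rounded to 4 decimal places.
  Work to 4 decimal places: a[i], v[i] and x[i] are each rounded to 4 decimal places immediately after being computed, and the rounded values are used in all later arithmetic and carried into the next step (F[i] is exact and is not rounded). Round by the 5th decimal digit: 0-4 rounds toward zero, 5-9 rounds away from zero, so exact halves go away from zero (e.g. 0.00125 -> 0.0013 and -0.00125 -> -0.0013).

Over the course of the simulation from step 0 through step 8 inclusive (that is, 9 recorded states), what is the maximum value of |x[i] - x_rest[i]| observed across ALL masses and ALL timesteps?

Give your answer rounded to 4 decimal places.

Step 0: x=[6.0000 7.0000 12.0000 17.0000] v=[0.0000 2.0000 0.0000 0.0000]
Step 1: x=[5.3750 8.0000 12.0000 16.8750] v=[-2.5000 4.0000 0.0000 -0.5000]
Step 2: x=[4.4063 9.1719 12.1094 16.6406] v=[-3.8750 4.6875 0.4375 -0.9375]
Step 3: x=[3.4825 10.1153 12.4180 16.3398] v=[-3.6954 3.7735 1.2344 -1.2031]
Step 4: x=[2.9524 10.5174 12.9290 16.0488] v=[-2.1203 1.6085 2.0440 -1.1640]
Step 5: x=[2.9989 10.2754 13.5285 15.8678] v=[0.1860 -0.9682 2.3981 -0.7239]
Step 6: x=[3.5801 9.5304 14.0138 15.8944] v=[2.3248 -2.9799 1.9412 0.1065]
Step 7: x=[4.4576 8.6021 14.1738 16.1860] v=[3.5099 -3.7134 0.6398 1.1662]
Step 8: x=[5.2960 7.8522 13.8888 16.7260] v=[3.3534 -2.9998 -1.1400 2.1601]
Max displacement = 2.5174

Answer: 2.5174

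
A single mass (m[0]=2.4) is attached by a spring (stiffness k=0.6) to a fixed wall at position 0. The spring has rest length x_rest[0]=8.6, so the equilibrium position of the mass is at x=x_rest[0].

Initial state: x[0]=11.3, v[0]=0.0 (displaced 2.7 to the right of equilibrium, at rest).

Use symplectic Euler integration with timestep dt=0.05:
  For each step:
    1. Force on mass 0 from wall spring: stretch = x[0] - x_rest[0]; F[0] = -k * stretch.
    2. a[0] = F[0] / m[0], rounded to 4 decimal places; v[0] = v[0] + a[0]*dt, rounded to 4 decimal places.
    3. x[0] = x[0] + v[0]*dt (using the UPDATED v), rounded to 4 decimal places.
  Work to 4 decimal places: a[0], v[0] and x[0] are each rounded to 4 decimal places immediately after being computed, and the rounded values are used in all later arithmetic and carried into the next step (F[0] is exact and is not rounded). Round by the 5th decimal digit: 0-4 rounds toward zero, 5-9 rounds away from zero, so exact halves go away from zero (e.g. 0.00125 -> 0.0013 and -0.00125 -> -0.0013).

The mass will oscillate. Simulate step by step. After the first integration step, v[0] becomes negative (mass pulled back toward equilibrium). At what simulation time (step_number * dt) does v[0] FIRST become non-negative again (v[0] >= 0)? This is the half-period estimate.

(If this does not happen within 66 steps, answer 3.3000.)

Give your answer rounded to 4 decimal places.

Step 0: x=[11.3000] v=[0.0000]
Step 1: x=[11.2983] v=[-0.0338]
Step 2: x=[11.2949] v=[-0.0675]
Step 3: x=[11.2898] v=[-0.1012]
Step 4: x=[11.2831] v=[-0.1348]
Step 5: x=[11.2747] v=[-0.1683]
Step 6: x=[11.2646] v=[-0.2017]
Step 7: x=[11.2529] v=[-0.2350]
Step 8: x=[11.2395] v=[-0.2682]
Step 9: x=[11.2244] v=[-0.3012]
Step 10: x=[11.2077] v=[-0.3340]
Step 11: x=[11.1894] v=[-0.3666]
Step 12: x=[11.1695] v=[-0.3990]
Step 13: x=[11.1479] v=[-0.4311]
Step 14: x=[11.1248] v=[-0.4630]
Step 15: x=[11.1001] v=[-0.4946]
Step 16: x=[11.0738] v=[-0.5259]
Step 17: x=[11.0460] v=[-0.5568]
Step 18: x=[11.0166] v=[-0.5874]
Step 19: x=[10.9857] v=[-0.6176]
Step 20: x=[10.9533] v=[-0.6474]
Step 21: x=[10.9195] v=[-0.6768]
Step 22: x=[10.8842] v=[-0.7058]
Step 23: x=[10.8475] v=[-0.7344]
Step 24: x=[10.8094] v=[-0.7625]
Step 25: x=[10.7699] v=[-0.7901]
Step 26: x=[10.7290] v=[-0.8172]
Step 27: x=[10.6868] v=[-0.8438]
Step 28: x=[10.6433] v=[-0.8699]
Step 29: x=[10.5985] v=[-0.8954]
Step 30: x=[10.5525] v=[-0.9204]
Step 31: x=[10.5053] v=[-0.9448]
Step 32: x=[10.4569] v=[-0.9686]
Step 33: x=[10.4073] v=[-0.9918]
Step 34: x=[10.3566] v=[-1.0144]
Step 35: x=[10.3048] v=[-1.0364]
Step 36: x=[10.2519] v=[-1.0577]
Step 37: x=[10.1980] v=[-1.0784]
Step 38: x=[10.1431] v=[-1.0984]
Step 39: x=[10.0872] v=[-1.1177]
Step 40: x=[10.0304] v=[-1.1363]
Step 41: x=[9.9727] v=[-1.1542]
Step 42: x=[9.9141] v=[-1.1714]
Step 43: x=[9.8547] v=[-1.1878]
Step 44: x=[9.7945] v=[-1.2035]
Step 45: x=[9.7336] v=[-1.2184]
Step 46: x=[9.6720] v=[-1.2326]
Step 47: x=[9.6097] v=[-1.2460]
Step 48: x=[9.5468] v=[-1.2586]
Step 49: x=[9.4833] v=[-1.2704]
Step 50: x=[9.4192] v=[-1.2814]
Step 51: x=[9.3546] v=[-1.2916]
Step 52: x=[9.2896] v=[-1.3010]
Step 53: x=[9.2241] v=[-1.3096]
Step 54: x=[9.1582] v=[-1.3174]
Step 55: x=[9.0920] v=[-1.3244]
Step 56: x=[9.0255] v=[-1.3306]
Step 57: x=[8.9587] v=[-1.3359]
Step 58: x=[8.8917] v=[-1.3404]
Step 59: x=[8.8245] v=[-1.3440]
Step 60: x=[8.7572] v=[-1.3468]
Step 61: x=[8.6898] v=[-1.3488]
Step 62: x=[8.6223] v=[-1.3499]
Step 63: x=[8.5548] v=[-1.3502]
Step 64: x=[8.4873] v=[-1.3496]
Step 65: x=[8.4199] v=[-1.3482]
Step 66: x=[8.3526] v=[-1.3460]
v[0] did not become non-negative within 66 steps; using fallback time=3.3000

Answer: 3.3000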